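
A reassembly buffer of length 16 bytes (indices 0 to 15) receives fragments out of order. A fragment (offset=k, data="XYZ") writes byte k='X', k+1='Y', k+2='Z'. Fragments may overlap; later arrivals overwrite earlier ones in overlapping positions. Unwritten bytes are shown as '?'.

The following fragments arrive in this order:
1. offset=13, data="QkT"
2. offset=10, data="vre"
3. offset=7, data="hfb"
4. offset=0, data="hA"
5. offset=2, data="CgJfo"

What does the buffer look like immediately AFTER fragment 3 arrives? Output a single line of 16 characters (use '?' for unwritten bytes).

Fragment 1: offset=13 data="QkT" -> buffer=?????????????QkT
Fragment 2: offset=10 data="vre" -> buffer=??????????vreQkT
Fragment 3: offset=7 data="hfb" -> buffer=???????hfbvreQkT

Answer: ???????hfbvreQkT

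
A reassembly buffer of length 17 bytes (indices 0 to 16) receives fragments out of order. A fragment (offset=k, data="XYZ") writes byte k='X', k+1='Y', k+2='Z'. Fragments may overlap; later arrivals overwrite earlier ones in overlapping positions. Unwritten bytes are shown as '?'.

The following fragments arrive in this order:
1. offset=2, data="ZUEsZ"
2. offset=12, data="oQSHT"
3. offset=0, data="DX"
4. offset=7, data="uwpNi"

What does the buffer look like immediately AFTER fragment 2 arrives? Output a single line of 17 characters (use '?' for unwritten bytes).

Answer: ??ZUEsZ?????oQSHT

Derivation:
Fragment 1: offset=2 data="ZUEsZ" -> buffer=??ZUEsZ??????????
Fragment 2: offset=12 data="oQSHT" -> buffer=??ZUEsZ?????oQSHT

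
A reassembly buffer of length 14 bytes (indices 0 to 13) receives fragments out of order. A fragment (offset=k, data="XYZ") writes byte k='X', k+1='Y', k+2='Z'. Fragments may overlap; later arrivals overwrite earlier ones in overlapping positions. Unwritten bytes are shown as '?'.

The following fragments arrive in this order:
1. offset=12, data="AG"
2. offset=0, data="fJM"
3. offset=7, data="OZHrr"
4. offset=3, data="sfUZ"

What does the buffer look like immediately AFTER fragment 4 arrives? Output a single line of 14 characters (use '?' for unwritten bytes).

Fragment 1: offset=12 data="AG" -> buffer=????????????AG
Fragment 2: offset=0 data="fJM" -> buffer=fJM?????????AG
Fragment 3: offset=7 data="OZHrr" -> buffer=fJM????OZHrrAG
Fragment 4: offset=3 data="sfUZ" -> buffer=fJMsfUZOZHrrAG

Answer: fJMsfUZOZHrrAG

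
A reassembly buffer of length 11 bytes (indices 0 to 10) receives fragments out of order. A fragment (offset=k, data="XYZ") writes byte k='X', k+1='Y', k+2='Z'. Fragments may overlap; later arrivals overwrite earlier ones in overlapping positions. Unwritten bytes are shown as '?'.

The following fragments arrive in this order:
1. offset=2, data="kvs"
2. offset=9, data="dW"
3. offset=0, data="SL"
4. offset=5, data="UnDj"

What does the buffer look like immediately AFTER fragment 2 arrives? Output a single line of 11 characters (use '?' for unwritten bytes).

Answer: ??kvs????dW

Derivation:
Fragment 1: offset=2 data="kvs" -> buffer=??kvs??????
Fragment 2: offset=9 data="dW" -> buffer=??kvs????dW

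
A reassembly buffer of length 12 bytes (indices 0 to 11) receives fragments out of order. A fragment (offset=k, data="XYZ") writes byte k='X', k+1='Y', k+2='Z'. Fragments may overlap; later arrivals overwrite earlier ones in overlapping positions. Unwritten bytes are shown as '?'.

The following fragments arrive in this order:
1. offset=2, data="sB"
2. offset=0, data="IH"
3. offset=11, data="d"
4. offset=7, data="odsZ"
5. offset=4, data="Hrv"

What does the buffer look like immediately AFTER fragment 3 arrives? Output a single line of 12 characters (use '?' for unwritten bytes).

Fragment 1: offset=2 data="sB" -> buffer=??sB????????
Fragment 2: offset=0 data="IH" -> buffer=IHsB????????
Fragment 3: offset=11 data="d" -> buffer=IHsB???????d

Answer: IHsB???????d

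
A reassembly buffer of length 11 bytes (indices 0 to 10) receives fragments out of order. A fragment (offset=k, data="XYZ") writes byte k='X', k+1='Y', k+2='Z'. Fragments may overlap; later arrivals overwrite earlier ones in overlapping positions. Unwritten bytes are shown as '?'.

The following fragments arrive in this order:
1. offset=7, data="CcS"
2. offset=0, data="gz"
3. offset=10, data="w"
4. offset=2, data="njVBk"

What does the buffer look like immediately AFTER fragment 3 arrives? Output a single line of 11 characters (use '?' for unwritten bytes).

Answer: gz?????CcSw

Derivation:
Fragment 1: offset=7 data="CcS" -> buffer=???????CcS?
Fragment 2: offset=0 data="gz" -> buffer=gz?????CcS?
Fragment 3: offset=10 data="w" -> buffer=gz?????CcSw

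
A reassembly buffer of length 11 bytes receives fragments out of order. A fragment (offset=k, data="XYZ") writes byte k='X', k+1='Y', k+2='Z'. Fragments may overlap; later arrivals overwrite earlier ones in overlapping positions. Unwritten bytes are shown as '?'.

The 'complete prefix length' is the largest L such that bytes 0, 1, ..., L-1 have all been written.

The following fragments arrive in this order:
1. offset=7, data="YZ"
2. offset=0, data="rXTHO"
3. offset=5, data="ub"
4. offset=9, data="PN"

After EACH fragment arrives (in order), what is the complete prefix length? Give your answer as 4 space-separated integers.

Fragment 1: offset=7 data="YZ" -> buffer=???????YZ?? -> prefix_len=0
Fragment 2: offset=0 data="rXTHO" -> buffer=rXTHO??YZ?? -> prefix_len=5
Fragment 3: offset=5 data="ub" -> buffer=rXTHOubYZ?? -> prefix_len=9
Fragment 4: offset=9 data="PN" -> buffer=rXTHOubYZPN -> prefix_len=11

Answer: 0 5 9 11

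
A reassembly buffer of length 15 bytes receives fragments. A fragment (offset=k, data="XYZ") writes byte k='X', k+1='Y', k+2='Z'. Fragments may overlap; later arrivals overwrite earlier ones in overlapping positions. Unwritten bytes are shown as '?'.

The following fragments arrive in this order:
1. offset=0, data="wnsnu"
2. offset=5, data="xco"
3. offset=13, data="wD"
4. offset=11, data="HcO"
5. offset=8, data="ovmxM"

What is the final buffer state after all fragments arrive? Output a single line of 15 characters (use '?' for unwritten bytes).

Fragment 1: offset=0 data="wnsnu" -> buffer=wnsnu??????????
Fragment 2: offset=5 data="xco" -> buffer=wnsnuxco???????
Fragment 3: offset=13 data="wD" -> buffer=wnsnuxco?????wD
Fragment 4: offset=11 data="HcO" -> buffer=wnsnuxco???HcOD
Fragment 5: offset=8 data="ovmxM" -> buffer=wnsnuxcoovmxMOD

Answer: wnsnuxcoovmxMOD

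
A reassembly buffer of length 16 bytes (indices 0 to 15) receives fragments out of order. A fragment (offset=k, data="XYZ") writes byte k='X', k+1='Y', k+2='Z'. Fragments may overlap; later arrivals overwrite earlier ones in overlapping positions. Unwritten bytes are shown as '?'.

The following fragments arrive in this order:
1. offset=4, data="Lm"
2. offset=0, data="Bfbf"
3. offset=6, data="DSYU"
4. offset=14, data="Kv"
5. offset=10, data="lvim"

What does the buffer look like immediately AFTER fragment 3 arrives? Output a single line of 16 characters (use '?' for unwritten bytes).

Answer: BfbfLmDSYU??????

Derivation:
Fragment 1: offset=4 data="Lm" -> buffer=????Lm??????????
Fragment 2: offset=0 data="Bfbf" -> buffer=BfbfLm??????????
Fragment 3: offset=6 data="DSYU" -> buffer=BfbfLmDSYU??????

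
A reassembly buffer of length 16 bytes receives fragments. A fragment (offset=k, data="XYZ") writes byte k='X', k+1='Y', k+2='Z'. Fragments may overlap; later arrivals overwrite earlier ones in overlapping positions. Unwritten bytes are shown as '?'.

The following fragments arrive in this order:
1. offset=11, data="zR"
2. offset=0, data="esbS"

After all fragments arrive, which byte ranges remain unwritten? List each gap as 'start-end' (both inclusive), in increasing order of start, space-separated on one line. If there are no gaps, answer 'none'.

Fragment 1: offset=11 len=2
Fragment 2: offset=0 len=4
Gaps: 4-10 13-15

Answer: 4-10 13-15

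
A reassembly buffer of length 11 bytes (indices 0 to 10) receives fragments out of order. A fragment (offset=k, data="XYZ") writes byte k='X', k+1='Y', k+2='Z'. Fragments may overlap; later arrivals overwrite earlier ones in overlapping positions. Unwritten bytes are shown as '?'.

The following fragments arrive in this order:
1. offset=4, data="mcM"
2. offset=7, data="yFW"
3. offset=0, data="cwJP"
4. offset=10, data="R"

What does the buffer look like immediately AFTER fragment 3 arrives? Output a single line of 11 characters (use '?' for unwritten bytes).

Answer: cwJPmcMyFW?

Derivation:
Fragment 1: offset=4 data="mcM" -> buffer=????mcM????
Fragment 2: offset=7 data="yFW" -> buffer=????mcMyFW?
Fragment 3: offset=0 data="cwJP" -> buffer=cwJPmcMyFW?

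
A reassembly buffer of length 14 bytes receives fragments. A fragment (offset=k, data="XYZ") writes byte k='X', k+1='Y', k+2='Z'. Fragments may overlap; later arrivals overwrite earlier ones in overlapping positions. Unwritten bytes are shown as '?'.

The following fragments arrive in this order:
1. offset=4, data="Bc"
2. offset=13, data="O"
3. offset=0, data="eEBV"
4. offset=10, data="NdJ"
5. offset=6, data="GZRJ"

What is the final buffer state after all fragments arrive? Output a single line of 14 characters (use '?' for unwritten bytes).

Answer: eEBVBcGZRJNdJO

Derivation:
Fragment 1: offset=4 data="Bc" -> buffer=????Bc????????
Fragment 2: offset=13 data="O" -> buffer=????Bc???????O
Fragment 3: offset=0 data="eEBV" -> buffer=eEBVBc???????O
Fragment 4: offset=10 data="NdJ" -> buffer=eEBVBc????NdJO
Fragment 5: offset=6 data="GZRJ" -> buffer=eEBVBcGZRJNdJO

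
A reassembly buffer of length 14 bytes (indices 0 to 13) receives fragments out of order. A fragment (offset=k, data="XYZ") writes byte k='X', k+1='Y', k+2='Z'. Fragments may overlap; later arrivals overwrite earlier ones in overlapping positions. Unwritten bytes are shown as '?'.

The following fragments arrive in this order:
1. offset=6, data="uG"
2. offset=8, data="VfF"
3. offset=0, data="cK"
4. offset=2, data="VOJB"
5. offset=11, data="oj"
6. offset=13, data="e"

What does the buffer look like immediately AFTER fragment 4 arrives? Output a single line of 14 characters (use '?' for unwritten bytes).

Fragment 1: offset=6 data="uG" -> buffer=??????uG??????
Fragment 2: offset=8 data="VfF" -> buffer=??????uGVfF???
Fragment 3: offset=0 data="cK" -> buffer=cK????uGVfF???
Fragment 4: offset=2 data="VOJB" -> buffer=cKVOJBuGVfF???

Answer: cKVOJBuGVfF???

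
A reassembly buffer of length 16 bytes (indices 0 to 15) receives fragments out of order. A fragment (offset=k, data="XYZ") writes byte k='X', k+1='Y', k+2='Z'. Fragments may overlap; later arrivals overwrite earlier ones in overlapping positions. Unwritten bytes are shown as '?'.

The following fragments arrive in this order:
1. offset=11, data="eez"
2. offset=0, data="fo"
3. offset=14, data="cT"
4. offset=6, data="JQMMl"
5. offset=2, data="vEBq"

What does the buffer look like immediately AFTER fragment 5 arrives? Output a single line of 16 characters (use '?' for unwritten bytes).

Fragment 1: offset=11 data="eez" -> buffer=???????????eez??
Fragment 2: offset=0 data="fo" -> buffer=fo?????????eez??
Fragment 3: offset=14 data="cT" -> buffer=fo?????????eezcT
Fragment 4: offset=6 data="JQMMl" -> buffer=fo????JQMMleezcT
Fragment 5: offset=2 data="vEBq" -> buffer=fovEBqJQMMleezcT

Answer: fovEBqJQMMleezcT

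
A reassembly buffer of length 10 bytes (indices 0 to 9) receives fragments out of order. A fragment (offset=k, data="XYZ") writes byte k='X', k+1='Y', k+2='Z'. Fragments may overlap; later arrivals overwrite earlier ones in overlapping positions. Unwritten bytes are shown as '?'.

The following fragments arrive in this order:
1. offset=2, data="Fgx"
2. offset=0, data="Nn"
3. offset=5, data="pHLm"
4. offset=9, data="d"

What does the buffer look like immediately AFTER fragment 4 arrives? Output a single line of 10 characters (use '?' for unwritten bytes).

Answer: NnFgxpHLmd

Derivation:
Fragment 1: offset=2 data="Fgx" -> buffer=??Fgx?????
Fragment 2: offset=0 data="Nn" -> buffer=NnFgx?????
Fragment 3: offset=5 data="pHLm" -> buffer=NnFgxpHLm?
Fragment 4: offset=9 data="d" -> buffer=NnFgxpHLmd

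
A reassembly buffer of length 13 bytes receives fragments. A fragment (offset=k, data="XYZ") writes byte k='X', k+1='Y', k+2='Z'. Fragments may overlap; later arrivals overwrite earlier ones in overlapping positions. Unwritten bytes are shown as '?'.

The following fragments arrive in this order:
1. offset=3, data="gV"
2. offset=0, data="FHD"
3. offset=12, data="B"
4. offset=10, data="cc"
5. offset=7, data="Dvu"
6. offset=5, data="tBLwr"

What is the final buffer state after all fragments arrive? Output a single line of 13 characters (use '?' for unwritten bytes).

Fragment 1: offset=3 data="gV" -> buffer=???gV????????
Fragment 2: offset=0 data="FHD" -> buffer=FHDgV????????
Fragment 3: offset=12 data="B" -> buffer=FHDgV???????B
Fragment 4: offset=10 data="cc" -> buffer=FHDgV?????ccB
Fragment 5: offset=7 data="Dvu" -> buffer=FHDgV??DvuccB
Fragment 6: offset=5 data="tBLwr" -> buffer=FHDgVtBLwrccB

Answer: FHDgVtBLwrccB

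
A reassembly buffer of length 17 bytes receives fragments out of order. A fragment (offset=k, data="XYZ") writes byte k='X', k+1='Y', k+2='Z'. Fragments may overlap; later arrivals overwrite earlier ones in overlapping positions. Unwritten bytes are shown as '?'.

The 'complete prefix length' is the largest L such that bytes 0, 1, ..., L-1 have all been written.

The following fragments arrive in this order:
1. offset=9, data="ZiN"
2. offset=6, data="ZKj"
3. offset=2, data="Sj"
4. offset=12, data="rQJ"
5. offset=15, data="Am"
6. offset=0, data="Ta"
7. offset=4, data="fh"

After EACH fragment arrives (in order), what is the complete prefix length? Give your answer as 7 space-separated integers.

Answer: 0 0 0 0 0 4 17

Derivation:
Fragment 1: offset=9 data="ZiN" -> buffer=?????????ZiN????? -> prefix_len=0
Fragment 2: offset=6 data="ZKj" -> buffer=??????ZKjZiN????? -> prefix_len=0
Fragment 3: offset=2 data="Sj" -> buffer=??Sj??ZKjZiN????? -> prefix_len=0
Fragment 4: offset=12 data="rQJ" -> buffer=??Sj??ZKjZiNrQJ?? -> prefix_len=0
Fragment 5: offset=15 data="Am" -> buffer=??Sj??ZKjZiNrQJAm -> prefix_len=0
Fragment 6: offset=0 data="Ta" -> buffer=TaSj??ZKjZiNrQJAm -> prefix_len=4
Fragment 7: offset=4 data="fh" -> buffer=TaSjfhZKjZiNrQJAm -> prefix_len=17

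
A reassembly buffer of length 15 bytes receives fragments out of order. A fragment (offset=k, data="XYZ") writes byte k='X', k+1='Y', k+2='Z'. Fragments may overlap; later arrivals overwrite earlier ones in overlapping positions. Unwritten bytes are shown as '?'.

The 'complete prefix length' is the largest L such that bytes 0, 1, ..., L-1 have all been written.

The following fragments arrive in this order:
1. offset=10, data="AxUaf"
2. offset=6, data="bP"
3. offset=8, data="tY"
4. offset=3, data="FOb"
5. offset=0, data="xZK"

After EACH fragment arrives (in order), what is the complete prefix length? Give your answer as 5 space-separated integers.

Answer: 0 0 0 0 15

Derivation:
Fragment 1: offset=10 data="AxUaf" -> buffer=??????????AxUaf -> prefix_len=0
Fragment 2: offset=6 data="bP" -> buffer=??????bP??AxUaf -> prefix_len=0
Fragment 3: offset=8 data="tY" -> buffer=??????bPtYAxUaf -> prefix_len=0
Fragment 4: offset=3 data="FOb" -> buffer=???FObbPtYAxUaf -> prefix_len=0
Fragment 5: offset=0 data="xZK" -> buffer=xZKFObbPtYAxUaf -> prefix_len=15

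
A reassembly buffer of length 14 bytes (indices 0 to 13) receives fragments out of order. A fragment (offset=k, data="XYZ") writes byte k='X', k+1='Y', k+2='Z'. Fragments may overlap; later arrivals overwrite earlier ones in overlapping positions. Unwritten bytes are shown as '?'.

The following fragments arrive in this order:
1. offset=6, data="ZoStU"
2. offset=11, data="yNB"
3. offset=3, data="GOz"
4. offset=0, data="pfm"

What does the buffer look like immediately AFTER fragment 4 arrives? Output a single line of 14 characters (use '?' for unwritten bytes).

Fragment 1: offset=6 data="ZoStU" -> buffer=??????ZoStU???
Fragment 2: offset=11 data="yNB" -> buffer=??????ZoStUyNB
Fragment 3: offset=3 data="GOz" -> buffer=???GOzZoStUyNB
Fragment 4: offset=0 data="pfm" -> buffer=pfmGOzZoStUyNB

Answer: pfmGOzZoStUyNB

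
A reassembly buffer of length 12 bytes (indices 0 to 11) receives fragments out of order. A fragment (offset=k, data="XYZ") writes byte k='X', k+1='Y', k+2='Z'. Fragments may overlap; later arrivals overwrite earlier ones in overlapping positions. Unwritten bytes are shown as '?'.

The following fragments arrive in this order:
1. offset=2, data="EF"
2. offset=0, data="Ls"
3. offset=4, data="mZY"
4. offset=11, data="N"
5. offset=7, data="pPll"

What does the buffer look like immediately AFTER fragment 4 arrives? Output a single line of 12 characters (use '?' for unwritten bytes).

Fragment 1: offset=2 data="EF" -> buffer=??EF????????
Fragment 2: offset=0 data="Ls" -> buffer=LsEF????????
Fragment 3: offset=4 data="mZY" -> buffer=LsEFmZY?????
Fragment 4: offset=11 data="N" -> buffer=LsEFmZY????N

Answer: LsEFmZY????N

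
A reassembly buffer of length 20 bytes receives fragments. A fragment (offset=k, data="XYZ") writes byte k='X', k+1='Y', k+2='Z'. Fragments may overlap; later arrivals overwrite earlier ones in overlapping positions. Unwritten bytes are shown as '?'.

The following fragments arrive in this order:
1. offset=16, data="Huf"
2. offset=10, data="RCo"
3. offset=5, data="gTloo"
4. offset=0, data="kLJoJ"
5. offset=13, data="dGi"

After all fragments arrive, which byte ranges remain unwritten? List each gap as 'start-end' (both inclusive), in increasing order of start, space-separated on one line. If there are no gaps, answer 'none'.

Fragment 1: offset=16 len=3
Fragment 2: offset=10 len=3
Fragment 3: offset=5 len=5
Fragment 4: offset=0 len=5
Fragment 5: offset=13 len=3
Gaps: 19-19

Answer: 19-19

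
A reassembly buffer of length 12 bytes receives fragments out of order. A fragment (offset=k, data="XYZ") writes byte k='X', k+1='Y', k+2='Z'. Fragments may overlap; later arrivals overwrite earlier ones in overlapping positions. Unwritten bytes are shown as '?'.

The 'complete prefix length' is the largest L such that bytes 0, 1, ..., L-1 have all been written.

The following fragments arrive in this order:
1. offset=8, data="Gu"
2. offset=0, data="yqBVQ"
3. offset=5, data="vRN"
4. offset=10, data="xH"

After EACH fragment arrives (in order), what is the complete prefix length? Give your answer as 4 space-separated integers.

Answer: 0 5 10 12

Derivation:
Fragment 1: offset=8 data="Gu" -> buffer=????????Gu?? -> prefix_len=0
Fragment 2: offset=0 data="yqBVQ" -> buffer=yqBVQ???Gu?? -> prefix_len=5
Fragment 3: offset=5 data="vRN" -> buffer=yqBVQvRNGu?? -> prefix_len=10
Fragment 4: offset=10 data="xH" -> buffer=yqBVQvRNGuxH -> prefix_len=12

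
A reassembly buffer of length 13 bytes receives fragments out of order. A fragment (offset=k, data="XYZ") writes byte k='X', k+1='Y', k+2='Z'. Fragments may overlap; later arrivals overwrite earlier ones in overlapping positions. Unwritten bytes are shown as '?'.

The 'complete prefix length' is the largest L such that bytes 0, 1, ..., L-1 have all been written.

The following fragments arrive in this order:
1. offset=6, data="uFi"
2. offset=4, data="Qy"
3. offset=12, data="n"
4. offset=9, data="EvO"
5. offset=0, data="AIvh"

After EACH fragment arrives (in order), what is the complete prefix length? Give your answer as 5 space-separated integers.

Answer: 0 0 0 0 13

Derivation:
Fragment 1: offset=6 data="uFi" -> buffer=??????uFi???? -> prefix_len=0
Fragment 2: offset=4 data="Qy" -> buffer=????QyuFi???? -> prefix_len=0
Fragment 3: offset=12 data="n" -> buffer=????QyuFi???n -> prefix_len=0
Fragment 4: offset=9 data="EvO" -> buffer=????QyuFiEvOn -> prefix_len=0
Fragment 5: offset=0 data="AIvh" -> buffer=AIvhQyuFiEvOn -> prefix_len=13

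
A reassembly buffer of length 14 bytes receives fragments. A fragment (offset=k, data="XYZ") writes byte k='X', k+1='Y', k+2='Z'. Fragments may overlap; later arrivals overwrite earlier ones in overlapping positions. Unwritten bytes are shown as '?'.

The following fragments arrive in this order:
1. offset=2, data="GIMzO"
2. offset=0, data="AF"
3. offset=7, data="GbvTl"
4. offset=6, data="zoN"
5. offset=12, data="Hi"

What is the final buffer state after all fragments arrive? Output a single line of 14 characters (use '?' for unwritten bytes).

Fragment 1: offset=2 data="GIMzO" -> buffer=??GIMzO???????
Fragment 2: offset=0 data="AF" -> buffer=AFGIMzO???????
Fragment 3: offset=7 data="GbvTl" -> buffer=AFGIMzOGbvTl??
Fragment 4: offset=6 data="zoN" -> buffer=AFGIMzzoNvTl??
Fragment 5: offset=12 data="Hi" -> buffer=AFGIMzzoNvTlHi

Answer: AFGIMzzoNvTlHi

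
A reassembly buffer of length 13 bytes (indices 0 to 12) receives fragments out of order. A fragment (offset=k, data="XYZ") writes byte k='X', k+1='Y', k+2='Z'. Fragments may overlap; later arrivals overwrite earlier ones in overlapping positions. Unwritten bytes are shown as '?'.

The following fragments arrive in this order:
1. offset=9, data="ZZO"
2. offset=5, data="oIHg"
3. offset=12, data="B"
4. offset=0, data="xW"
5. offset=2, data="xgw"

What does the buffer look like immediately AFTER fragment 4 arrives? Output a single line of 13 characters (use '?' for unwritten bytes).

Fragment 1: offset=9 data="ZZO" -> buffer=?????????ZZO?
Fragment 2: offset=5 data="oIHg" -> buffer=?????oIHgZZO?
Fragment 3: offset=12 data="B" -> buffer=?????oIHgZZOB
Fragment 4: offset=0 data="xW" -> buffer=xW???oIHgZZOB

Answer: xW???oIHgZZOB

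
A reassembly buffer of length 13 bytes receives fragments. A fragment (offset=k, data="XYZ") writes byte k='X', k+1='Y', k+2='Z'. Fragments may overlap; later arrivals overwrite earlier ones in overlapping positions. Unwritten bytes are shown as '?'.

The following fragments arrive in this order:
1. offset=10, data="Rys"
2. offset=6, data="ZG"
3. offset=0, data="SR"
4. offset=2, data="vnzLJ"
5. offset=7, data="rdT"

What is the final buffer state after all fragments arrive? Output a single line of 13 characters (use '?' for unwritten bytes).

Fragment 1: offset=10 data="Rys" -> buffer=??????????Rys
Fragment 2: offset=6 data="ZG" -> buffer=??????ZG??Rys
Fragment 3: offset=0 data="SR" -> buffer=SR????ZG??Rys
Fragment 4: offset=2 data="vnzLJ" -> buffer=SRvnzLJG??Rys
Fragment 5: offset=7 data="rdT" -> buffer=SRvnzLJrdTRys

Answer: SRvnzLJrdTRys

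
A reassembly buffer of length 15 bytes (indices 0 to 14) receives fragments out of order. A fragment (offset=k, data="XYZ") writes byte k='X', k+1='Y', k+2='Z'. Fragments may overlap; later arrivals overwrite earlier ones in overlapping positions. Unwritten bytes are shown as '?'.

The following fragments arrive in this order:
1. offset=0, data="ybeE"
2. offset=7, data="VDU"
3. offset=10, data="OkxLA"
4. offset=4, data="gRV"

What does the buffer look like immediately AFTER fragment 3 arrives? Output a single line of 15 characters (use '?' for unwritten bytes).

Answer: ybeE???VDUOkxLA

Derivation:
Fragment 1: offset=0 data="ybeE" -> buffer=ybeE???????????
Fragment 2: offset=7 data="VDU" -> buffer=ybeE???VDU?????
Fragment 3: offset=10 data="OkxLA" -> buffer=ybeE???VDUOkxLA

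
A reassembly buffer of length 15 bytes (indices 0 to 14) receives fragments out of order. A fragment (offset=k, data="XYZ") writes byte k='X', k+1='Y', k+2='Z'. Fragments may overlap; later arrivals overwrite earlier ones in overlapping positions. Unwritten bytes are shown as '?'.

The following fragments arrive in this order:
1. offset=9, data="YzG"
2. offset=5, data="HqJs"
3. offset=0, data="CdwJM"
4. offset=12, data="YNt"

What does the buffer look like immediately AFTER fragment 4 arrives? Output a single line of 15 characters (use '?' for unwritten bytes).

Fragment 1: offset=9 data="YzG" -> buffer=?????????YzG???
Fragment 2: offset=5 data="HqJs" -> buffer=?????HqJsYzG???
Fragment 3: offset=0 data="CdwJM" -> buffer=CdwJMHqJsYzG???
Fragment 4: offset=12 data="YNt" -> buffer=CdwJMHqJsYzGYNt

Answer: CdwJMHqJsYzGYNt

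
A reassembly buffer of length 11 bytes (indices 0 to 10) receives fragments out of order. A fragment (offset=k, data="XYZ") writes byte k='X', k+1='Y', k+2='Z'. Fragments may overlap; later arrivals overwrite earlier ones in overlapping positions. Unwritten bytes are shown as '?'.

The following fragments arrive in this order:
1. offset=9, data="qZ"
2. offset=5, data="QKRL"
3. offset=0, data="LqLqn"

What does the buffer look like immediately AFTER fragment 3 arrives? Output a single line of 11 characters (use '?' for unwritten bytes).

Answer: LqLqnQKRLqZ

Derivation:
Fragment 1: offset=9 data="qZ" -> buffer=?????????qZ
Fragment 2: offset=5 data="QKRL" -> buffer=?????QKRLqZ
Fragment 3: offset=0 data="LqLqn" -> buffer=LqLqnQKRLqZ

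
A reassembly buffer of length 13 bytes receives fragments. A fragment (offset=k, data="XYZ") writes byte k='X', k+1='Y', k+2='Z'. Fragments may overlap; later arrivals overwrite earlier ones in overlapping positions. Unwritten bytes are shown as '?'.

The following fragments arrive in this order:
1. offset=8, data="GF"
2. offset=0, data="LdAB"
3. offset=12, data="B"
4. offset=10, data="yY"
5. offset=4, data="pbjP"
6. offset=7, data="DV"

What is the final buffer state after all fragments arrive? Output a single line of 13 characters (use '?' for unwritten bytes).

Answer: LdABpbjDVFyYB

Derivation:
Fragment 1: offset=8 data="GF" -> buffer=????????GF???
Fragment 2: offset=0 data="LdAB" -> buffer=LdAB????GF???
Fragment 3: offset=12 data="B" -> buffer=LdAB????GF??B
Fragment 4: offset=10 data="yY" -> buffer=LdAB????GFyYB
Fragment 5: offset=4 data="pbjP" -> buffer=LdABpbjPGFyYB
Fragment 6: offset=7 data="DV" -> buffer=LdABpbjDVFyYB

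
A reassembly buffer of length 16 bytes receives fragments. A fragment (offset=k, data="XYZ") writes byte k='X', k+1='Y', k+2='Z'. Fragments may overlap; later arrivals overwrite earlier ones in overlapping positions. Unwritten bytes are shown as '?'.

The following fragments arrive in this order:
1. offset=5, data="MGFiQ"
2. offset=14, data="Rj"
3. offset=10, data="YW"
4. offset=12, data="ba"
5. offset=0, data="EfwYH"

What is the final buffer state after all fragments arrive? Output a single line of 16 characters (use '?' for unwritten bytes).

Fragment 1: offset=5 data="MGFiQ" -> buffer=?????MGFiQ??????
Fragment 2: offset=14 data="Rj" -> buffer=?????MGFiQ????Rj
Fragment 3: offset=10 data="YW" -> buffer=?????MGFiQYW??Rj
Fragment 4: offset=12 data="ba" -> buffer=?????MGFiQYWbaRj
Fragment 5: offset=0 data="EfwYH" -> buffer=EfwYHMGFiQYWbaRj

Answer: EfwYHMGFiQYWbaRj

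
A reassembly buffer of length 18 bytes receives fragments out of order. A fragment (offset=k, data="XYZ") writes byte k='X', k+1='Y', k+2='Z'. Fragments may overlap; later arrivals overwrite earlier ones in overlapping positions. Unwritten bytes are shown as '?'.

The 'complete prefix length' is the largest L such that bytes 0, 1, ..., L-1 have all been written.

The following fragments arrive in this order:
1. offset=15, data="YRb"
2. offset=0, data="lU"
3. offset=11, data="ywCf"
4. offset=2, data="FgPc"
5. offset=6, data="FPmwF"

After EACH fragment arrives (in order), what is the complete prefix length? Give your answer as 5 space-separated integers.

Fragment 1: offset=15 data="YRb" -> buffer=???????????????YRb -> prefix_len=0
Fragment 2: offset=0 data="lU" -> buffer=lU?????????????YRb -> prefix_len=2
Fragment 3: offset=11 data="ywCf" -> buffer=lU?????????ywCfYRb -> prefix_len=2
Fragment 4: offset=2 data="FgPc" -> buffer=lUFgPc?????ywCfYRb -> prefix_len=6
Fragment 5: offset=6 data="FPmwF" -> buffer=lUFgPcFPmwFywCfYRb -> prefix_len=18

Answer: 0 2 2 6 18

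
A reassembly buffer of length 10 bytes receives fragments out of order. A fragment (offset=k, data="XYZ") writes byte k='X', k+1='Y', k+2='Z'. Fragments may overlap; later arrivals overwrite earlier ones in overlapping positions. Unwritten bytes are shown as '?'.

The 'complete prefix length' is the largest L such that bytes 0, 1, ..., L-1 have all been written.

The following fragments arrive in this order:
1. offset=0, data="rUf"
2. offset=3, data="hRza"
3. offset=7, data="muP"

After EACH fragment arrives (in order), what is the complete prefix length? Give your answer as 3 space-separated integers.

Fragment 1: offset=0 data="rUf" -> buffer=rUf??????? -> prefix_len=3
Fragment 2: offset=3 data="hRza" -> buffer=rUfhRza??? -> prefix_len=7
Fragment 3: offset=7 data="muP" -> buffer=rUfhRzamuP -> prefix_len=10

Answer: 3 7 10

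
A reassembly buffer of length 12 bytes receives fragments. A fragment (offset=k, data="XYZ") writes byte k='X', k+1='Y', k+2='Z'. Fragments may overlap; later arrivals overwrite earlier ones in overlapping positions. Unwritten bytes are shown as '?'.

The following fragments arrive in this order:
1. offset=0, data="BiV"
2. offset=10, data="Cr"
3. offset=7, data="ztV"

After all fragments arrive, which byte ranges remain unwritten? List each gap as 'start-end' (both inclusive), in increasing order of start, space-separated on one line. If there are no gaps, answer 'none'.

Fragment 1: offset=0 len=3
Fragment 2: offset=10 len=2
Fragment 3: offset=7 len=3
Gaps: 3-6

Answer: 3-6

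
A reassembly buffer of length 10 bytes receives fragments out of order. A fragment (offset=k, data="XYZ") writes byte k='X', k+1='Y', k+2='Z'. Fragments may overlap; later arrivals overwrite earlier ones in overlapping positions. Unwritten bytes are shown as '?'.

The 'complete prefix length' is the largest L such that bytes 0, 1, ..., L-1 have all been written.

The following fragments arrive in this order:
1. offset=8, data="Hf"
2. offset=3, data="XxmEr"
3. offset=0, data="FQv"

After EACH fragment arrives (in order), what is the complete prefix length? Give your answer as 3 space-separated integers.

Answer: 0 0 10

Derivation:
Fragment 1: offset=8 data="Hf" -> buffer=????????Hf -> prefix_len=0
Fragment 2: offset=3 data="XxmEr" -> buffer=???XxmErHf -> prefix_len=0
Fragment 3: offset=0 data="FQv" -> buffer=FQvXxmErHf -> prefix_len=10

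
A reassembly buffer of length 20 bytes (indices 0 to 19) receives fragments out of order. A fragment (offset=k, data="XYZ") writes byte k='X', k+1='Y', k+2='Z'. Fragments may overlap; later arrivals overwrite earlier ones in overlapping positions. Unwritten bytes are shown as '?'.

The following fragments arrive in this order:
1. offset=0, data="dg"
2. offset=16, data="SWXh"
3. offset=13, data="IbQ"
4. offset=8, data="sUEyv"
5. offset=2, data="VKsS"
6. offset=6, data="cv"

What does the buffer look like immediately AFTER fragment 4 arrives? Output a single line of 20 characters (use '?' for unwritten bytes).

Answer: dg??????sUEyvIbQSWXh

Derivation:
Fragment 1: offset=0 data="dg" -> buffer=dg??????????????????
Fragment 2: offset=16 data="SWXh" -> buffer=dg??????????????SWXh
Fragment 3: offset=13 data="IbQ" -> buffer=dg???????????IbQSWXh
Fragment 4: offset=8 data="sUEyv" -> buffer=dg??????sUEyvIbQSWXh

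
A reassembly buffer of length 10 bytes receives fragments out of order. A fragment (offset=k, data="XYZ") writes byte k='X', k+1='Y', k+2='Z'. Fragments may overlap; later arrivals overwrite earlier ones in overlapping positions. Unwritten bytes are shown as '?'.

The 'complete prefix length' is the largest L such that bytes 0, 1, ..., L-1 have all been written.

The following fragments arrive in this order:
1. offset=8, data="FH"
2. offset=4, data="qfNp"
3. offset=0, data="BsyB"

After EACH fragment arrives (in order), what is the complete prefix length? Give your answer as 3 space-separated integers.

Answer: 0 0 10

Derivation:
Fragment 1: offset=8 data="FH" -> buffer=????????FH -> prefix_len=0
Fragment 2: offset=4 data="qfNp" -> buffer=????qfNpFH -> prefix_len=0
Fragment 3: offset=0 data="BsyB" -> buffer=BsyBqfNpFH -> prefix_len=10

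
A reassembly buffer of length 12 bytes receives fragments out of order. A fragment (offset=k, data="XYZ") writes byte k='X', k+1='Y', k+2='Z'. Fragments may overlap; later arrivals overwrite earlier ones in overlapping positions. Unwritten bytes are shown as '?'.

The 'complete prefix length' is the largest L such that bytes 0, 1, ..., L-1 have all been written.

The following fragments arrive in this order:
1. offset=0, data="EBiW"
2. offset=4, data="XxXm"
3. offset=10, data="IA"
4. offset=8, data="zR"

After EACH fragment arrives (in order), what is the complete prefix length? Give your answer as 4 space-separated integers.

Fragment 1: offset=0 data="EBiW" -> buffer=EBiW???????? -> prefix_len=4
Fragment 2: offset=4 data="XxXm" -> buffer=EBiWXxXm???? -> prefix_len=8
Fragment 3: offset=10 data="IA" -> buffer=EBiWXxXm??IA -> prefix_len=8
Fragment 4: offset=8 data="zR" -> buffer=EBiWXxXmzRIA -> prefix_len=12

Answer: 4 8 8 12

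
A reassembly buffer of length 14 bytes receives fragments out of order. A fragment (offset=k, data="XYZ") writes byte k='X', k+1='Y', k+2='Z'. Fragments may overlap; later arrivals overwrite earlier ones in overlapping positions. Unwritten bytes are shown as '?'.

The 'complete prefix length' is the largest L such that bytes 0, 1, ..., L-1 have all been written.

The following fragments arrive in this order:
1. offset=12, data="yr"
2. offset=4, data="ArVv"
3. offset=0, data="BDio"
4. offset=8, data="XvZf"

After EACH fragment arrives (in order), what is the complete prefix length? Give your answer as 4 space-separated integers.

Fragment 1: offset=12 data="yr" -> buffer=????????????yr -> prefix_len=0
Fragment 2: offset=4 data="ArVv" -> buffer=????ArVv????yr -> prefix_len=0
Fragment 3: offset=0 data="BDio" -> buffer=BDioArVv????yr -> prefix_len=8
Fragment 4: offset=8 data="XvZf" -> buffer=BDioArVvXvZfyr -> prefix_len=14

Answer: 0 0 8 14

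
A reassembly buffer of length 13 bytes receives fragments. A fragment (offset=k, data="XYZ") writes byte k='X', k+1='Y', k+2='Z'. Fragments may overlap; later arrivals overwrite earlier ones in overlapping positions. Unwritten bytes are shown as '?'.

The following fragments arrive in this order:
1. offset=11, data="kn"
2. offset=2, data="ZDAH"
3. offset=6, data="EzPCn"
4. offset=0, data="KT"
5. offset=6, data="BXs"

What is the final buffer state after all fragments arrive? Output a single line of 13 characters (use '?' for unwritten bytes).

Answer: KTZDAHBXsCnkn

Derivation:
Fragment 1: offset=11 data="kn" -> buffer=???????????kn
Fragment 2: offset=2 data="ZDAH" -> buffer=??ZDAH?????kn
Fragment 3: offset=6 data="EzPCn" -> buffer=??ZDAHEzPCnkn
Fragment 4: offset=0 data="KT" -> buffer=KTZDAHEzPCnkn
Fragment 5: offset=6 data="BXs" -> buffer=KTZDAHBXsCnkn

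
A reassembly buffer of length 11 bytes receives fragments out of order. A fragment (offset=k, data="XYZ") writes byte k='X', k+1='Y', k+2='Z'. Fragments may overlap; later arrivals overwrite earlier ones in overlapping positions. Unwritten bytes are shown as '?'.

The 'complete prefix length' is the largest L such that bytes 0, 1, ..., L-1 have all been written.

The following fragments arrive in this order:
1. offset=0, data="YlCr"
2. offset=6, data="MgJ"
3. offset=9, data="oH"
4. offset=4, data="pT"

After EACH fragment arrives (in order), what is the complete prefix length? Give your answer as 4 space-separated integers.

Answer: 4 4 4 11

Derivation:
Fragment 1: offset=0 data="YlCr" -> buffer=YlCr??????? -> prefix_len=4
Fragment 2: offset=6 data="MgJ" -> buffer=YlCr??MgJ?? -> prefix_len=4
Fragment 3: offset=9 data="oH" -> buffer=YlCr??MgJoH -> prefix_len=4
Fragment 4: offset=4 data="pT" -> buffer=YlCrpTMgJoH -> prefix_len=11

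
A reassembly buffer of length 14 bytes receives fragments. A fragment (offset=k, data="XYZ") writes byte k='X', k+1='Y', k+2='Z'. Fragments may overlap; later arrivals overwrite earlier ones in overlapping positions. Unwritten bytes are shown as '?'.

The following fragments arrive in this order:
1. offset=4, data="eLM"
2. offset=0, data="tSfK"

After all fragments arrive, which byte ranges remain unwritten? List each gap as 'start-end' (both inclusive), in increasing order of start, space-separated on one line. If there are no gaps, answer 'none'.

Answer: 7-13

Derivation:
Fragment 1: offset=4 len=3
Fragment 2: offset=0 len=4
Gaps: 7-13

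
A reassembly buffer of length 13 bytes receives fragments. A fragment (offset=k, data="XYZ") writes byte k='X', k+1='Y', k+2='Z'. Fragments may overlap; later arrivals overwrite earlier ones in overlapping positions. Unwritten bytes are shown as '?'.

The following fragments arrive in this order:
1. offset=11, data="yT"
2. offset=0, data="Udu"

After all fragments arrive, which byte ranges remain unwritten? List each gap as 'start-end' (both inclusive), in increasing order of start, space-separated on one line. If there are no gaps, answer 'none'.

Answer: 3-10

Derivation:
Fragment 1: offset=11 len=2
Fragment 2: offset=0 len=3
Gaps: 3-10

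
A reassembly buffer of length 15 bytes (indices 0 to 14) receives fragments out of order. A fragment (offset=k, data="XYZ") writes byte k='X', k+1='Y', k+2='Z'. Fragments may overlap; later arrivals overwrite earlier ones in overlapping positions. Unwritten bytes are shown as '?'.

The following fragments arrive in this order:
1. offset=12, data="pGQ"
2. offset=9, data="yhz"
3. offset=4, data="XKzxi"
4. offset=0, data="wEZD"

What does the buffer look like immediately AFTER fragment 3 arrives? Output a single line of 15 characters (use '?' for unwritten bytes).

Answer: ????XKzxiyhzpGQ

Derivation:
Fragment 1: offset=12 data="pGQ" -> buffer=????????????pGQ
Fragment 2: offset=9 data="yhz" -> buffer=?????????yhzpGQ
Fragment 3: offset=4 data="XKzxi" -> buffer=????XKzxiyhzpGQ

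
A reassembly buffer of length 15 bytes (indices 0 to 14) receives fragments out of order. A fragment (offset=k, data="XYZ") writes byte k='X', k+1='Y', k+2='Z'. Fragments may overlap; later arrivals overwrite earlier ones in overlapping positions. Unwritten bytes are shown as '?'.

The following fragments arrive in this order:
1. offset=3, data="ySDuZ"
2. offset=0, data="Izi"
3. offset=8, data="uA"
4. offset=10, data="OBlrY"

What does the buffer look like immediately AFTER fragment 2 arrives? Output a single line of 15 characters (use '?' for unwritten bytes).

Answer: IziySDuZ???????

Derivation:
Fragment 1: offset=3 data="ySDuZ" -> buffer=???ySDuZ???????
Fragment 2: offset=0 data="Izi" -> buffer=IziySDuZ???????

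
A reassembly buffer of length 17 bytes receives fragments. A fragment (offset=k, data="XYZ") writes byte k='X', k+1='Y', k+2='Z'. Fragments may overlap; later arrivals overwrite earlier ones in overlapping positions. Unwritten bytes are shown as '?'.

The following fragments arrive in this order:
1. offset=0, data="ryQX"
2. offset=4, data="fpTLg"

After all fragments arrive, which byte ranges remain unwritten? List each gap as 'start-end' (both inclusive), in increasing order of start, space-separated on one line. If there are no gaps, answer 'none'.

Answer: 9-16

Derivation:
Fragment 1: offset=0 len=4
Fragment 2: offset=4 len=5
Gaps: 9-16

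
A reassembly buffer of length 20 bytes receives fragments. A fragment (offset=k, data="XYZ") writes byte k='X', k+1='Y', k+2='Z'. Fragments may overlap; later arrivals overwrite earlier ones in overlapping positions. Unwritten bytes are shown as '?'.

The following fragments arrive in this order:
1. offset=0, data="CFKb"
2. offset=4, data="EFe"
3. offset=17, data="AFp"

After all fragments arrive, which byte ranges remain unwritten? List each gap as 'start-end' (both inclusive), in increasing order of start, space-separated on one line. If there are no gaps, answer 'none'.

Fragment 1: offset=0 len=4
Fragment 2: offset=4 len=3
Fragment 3: offset=17 len=3
Gaps: 7-16

Answer: 7-16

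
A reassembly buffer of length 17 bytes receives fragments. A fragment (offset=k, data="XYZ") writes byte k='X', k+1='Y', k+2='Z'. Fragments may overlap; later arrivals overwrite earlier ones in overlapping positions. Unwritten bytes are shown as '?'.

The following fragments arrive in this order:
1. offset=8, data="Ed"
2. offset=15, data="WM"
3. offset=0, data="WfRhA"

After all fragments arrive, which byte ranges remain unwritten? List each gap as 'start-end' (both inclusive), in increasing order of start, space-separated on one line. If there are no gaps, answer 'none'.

Fragment 1: offset=8 len=2
Fragment 2: offset=15 len=2
Fragment 3: offset=0 len=5
Gaps: 5-7 10-14

Answer: 5-7 10-14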